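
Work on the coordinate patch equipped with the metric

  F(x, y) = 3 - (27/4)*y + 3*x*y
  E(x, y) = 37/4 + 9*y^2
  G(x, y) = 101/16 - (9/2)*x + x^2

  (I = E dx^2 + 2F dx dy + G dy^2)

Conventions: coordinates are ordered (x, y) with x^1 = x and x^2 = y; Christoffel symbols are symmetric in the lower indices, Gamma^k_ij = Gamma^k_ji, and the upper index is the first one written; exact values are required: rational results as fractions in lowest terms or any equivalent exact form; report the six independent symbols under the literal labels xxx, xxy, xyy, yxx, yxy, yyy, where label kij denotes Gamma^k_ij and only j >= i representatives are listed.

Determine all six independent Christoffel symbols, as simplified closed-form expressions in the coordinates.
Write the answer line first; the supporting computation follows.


Answer: Gamma_xxx = (1152*x*y^2 - 2592*y^2 + 1152*y)/(592*x^2 - 1152*x*y - 2664*x + 720*y^2 + 2592*y + 3161), Gamma_xxy = (384*x^2*y - 1728*x*y - 192*x + 2664*y + 432)/(592*x^2 - 1152*x*y - 2664*x + 720*y^2 + 2592*y + 3161), Gamma_xyy = (128*x^3 - 864*x^2 + 2104*x - 1818)/(592*x^2 - 1152*x*y - 2664*x + 720*y^2 + 2592*y + 3161), Gamma_yxx = (-3456*y^3 - 3552*y)/(592*x^2 - 1152*x*y - 2664*x + 720*y^2 + 2592*y + 3161), Gamma_yxy = (-1152*x*y^2 + 592*x + 2592*y^2 - 1728*y - 1332)/(592*x^2 - 1152*x*y - 2664*x + 720*y^2 + 2592*y + 3161), Gamma_yyy = (-384*x^2*y + 1728*x*y - 384*x - 1944*y + 864)/(592*x^2 - 1152*x*y - 2664*x + 720*y^2 + 2592*y + 3161)

E = 37/4 + 9*y^2; F = 3 - (27/4)*y + 3*x*y; G = 101/16 - (9/2)*x + x^2
Gamma^k_ij = (1/2) g^{kl} (d_i g_jl + d_j g_il - d_l g_ij), with g^inv = (1/(EG-F^2)) [[G, -F], [-F, E]]
first partials: E_x = 0, E_y = 18*y, F_x = 3*y, F_y = -27/4 + 3*x, G_x = -9/2 + 2*x, G_y = 0
D = EG - F^2 = 3161/64 + (81/2)*y - (333/8)*x + (45/4)*y^2 - 18*x*y + (37/4)*x^2
expanded: Gamma^x_xx = (G E_x - 2F F_x + F E_y)/(2D), Gamma^x_xy = (G E_y - F G_x)/(2D), Gamma^x_yy = (2G F_y - G G_x - F G_y)/(2D), Gamma^y_xx = (2E F_x - E E_y - F E_x)/(2D), Gamma^y_xy = (E G_x - F E_y)/(2D), Gamma^y_yy = (E G_y - 2F F_y + F G_x)/(2D); substitute and cancel common factors


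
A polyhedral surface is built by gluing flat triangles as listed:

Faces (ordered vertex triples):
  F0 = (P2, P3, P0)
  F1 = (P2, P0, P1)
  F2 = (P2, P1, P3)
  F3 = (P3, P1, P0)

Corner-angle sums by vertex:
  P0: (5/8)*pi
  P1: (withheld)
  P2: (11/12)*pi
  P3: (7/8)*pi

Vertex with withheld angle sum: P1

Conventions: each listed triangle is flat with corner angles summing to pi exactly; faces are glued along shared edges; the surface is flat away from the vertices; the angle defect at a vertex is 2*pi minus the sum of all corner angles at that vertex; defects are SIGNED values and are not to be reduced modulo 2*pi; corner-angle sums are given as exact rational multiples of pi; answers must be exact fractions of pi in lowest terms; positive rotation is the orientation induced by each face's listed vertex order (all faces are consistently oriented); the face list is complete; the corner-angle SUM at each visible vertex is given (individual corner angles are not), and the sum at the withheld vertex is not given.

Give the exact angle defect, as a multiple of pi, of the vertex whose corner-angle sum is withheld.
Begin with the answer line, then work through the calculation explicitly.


Answer: defect(P1) = (5/12)*pi

V = 4, E = 6, F = 4; chi = V - E + F = 2
Gauss-Bonnet: total defect = 2*pi*chi = 4*pi; visible defects sum to (43/12)*pi


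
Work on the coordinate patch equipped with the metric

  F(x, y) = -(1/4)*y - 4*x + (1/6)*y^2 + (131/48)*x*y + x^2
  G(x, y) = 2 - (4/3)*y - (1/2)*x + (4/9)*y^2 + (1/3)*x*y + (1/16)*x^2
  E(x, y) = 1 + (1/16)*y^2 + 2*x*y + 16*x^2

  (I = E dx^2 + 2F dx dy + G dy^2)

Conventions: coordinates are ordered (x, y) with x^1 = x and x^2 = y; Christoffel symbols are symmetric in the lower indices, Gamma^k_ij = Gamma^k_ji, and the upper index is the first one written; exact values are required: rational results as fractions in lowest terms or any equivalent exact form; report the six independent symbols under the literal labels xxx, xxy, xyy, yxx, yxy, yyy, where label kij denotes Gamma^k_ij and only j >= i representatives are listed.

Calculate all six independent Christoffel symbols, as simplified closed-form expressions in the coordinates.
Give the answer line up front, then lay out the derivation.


Answer: Gamma_xxx = (2304*x + 144*y)/(2313*x^2 + 336*x*y - 72*x + 73*y^2 - 192*y + 288), Gamma_xxy = (144*x + 9*y)/(2313*x^2 + 336*x*y - 72*x + 73*y^2 - 192*y + 288), Gamma_xyy = (384*x + 24*y)/(2313*x^2 + 336*x*y - 72*x + 73*y^2 - 192*y + 288), Gamma_yxx = (144*x + 384*y - 576)/(2313*x^2 + 336*x*y - 72*x + 73*y^2 - 192*y + 288), Gamma_yxy = (9*x + 24*y - 36)/(2313*x^2 + 336*x*y - 72*x + 73*y^2 - 192*y + 288), Gamma_yyy = (24*x + 64*y - 96)/(2313*x^2 + 336*x*y - 72*x + 73*y^2 - 192*y + 288)

E = 1 + (1/16)*y^2 + 2*x*y + 16*x^2; F = -(1/4)*y - 4*x + (1/6)*y^2 + (131/48)*x*y + x^2; G = 2 - (4/3)*y - (1/2)*x + (4/9)*y^2 + (1/3)*x*y + (1/16)*x^2
Gamma^k_ij = (1/2) g^{kl} (d_i g_jl + d_j g_il - d_l g_ij), with g^inv = (1/(EG-F^2)) [[G, -F], [-F, E]]
first partials: E_x = 2*y + 32*x, E_y = (1/8)*y + 2*x, F_x = -4 + (131/48)*y + 2*x, F_y = -1/4 + (1/3)*y + (131/48)*x, G_x = -1/2 + (1/3)*y + (1/8)*x, G_y = -4/3 + (8/9)*y + (1/3)*x
D = EG - F^2 = 2 - (4/3)*y - (1/2)*x + (73/144)*y^2 + (7/3)*x*y + (257/16)*x^2
expanded: Gamma^x_xx = (G E_x - 2F F_x + F E_y)/(2D), Gamma^x_xy = (G E_y - F G_x)/(2D), Gamma^x_yy = (2G F_y - G G_x - F G_y)/(2D), Gamma^y_xx = (2E F_x - E E_y - F E_x)/(2D), Gamma^y_xy = (E G_x - F E_y)/(2D), Gamma^y_yy = (E G_y - 2F F_y + F G_x)/(2D); substitute and cancel common factors


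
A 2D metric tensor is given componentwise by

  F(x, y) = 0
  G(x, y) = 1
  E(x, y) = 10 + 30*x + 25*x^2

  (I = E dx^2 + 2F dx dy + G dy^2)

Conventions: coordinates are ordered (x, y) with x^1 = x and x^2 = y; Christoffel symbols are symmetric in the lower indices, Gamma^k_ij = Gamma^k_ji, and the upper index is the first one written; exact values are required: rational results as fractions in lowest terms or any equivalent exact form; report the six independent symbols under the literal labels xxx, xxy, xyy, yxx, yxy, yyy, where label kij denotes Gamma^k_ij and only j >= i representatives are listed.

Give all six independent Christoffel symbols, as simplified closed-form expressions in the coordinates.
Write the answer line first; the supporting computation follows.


Answer: Gamma_xxx = (5*x + 3)/(5*x^2 + 6*x + 2), Gamma_xxy = 0, Gamma_xyy = 0, Gamma_yxx = 0, Gamma_yxy = 0, Gamma_yyy = 0

E = 10 + 30*x + 25*x^2; F = 0; G = 1
Gamma^k_ij = (1/2) g^{kl} (d_i g_jl + d_j g_il - d_l g_ij), with g^inv = (1/(EG-F^2)) [[G, -F], [-F, E]]
first partials: E_x = 30 + 50*x, E_y = 0, F_x = 0, F_y = 0, G_x = 0, G_y = 0
D = EG - F^2 = 10 + 30*x + 25*x^2
expanded: Gamma^x_xx = (G E_x - 2F F_x + F E_y)/(2D), Gamma^x_xy = (G E_y - F G_x)/(2D), Gamma^x_yy = (2G F_y - G G_x - F G_y)/(2D), Gamma^y_xx = (2E F_x - E E_y - F E_x)/(2D), Gamma^y_xy = (E G_x - F E_y)/(2D), Gamma^y_yy = (E G_y - 2F F_y + F G_x)/(2D); substitute and cancel common factors


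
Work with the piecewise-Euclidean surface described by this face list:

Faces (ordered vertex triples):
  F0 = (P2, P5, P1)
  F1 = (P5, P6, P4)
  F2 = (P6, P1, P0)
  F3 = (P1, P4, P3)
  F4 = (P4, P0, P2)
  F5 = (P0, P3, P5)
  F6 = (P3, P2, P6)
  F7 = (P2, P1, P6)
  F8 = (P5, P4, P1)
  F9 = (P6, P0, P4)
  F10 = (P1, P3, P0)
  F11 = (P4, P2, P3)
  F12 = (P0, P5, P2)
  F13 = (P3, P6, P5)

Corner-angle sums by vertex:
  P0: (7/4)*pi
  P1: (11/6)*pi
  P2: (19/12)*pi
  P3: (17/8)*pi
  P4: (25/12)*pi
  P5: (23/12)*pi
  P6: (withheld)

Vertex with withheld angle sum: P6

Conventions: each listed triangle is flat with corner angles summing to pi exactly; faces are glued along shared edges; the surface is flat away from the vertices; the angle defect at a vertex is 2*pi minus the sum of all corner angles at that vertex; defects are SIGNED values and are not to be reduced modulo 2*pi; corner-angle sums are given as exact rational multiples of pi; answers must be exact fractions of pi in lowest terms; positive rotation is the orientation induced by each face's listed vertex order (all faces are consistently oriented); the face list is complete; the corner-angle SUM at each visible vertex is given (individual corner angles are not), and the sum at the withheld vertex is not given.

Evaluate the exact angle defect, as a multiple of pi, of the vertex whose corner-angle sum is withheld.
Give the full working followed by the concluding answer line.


V = 7, E = 21, F = 14; chi = V - E + F = 0
Gauss-Bonnet: total defect = 2*pi*chi = 0; visible defects sum to (17/24)*pi

Answer: defect(P6) = (-17/24)*pi


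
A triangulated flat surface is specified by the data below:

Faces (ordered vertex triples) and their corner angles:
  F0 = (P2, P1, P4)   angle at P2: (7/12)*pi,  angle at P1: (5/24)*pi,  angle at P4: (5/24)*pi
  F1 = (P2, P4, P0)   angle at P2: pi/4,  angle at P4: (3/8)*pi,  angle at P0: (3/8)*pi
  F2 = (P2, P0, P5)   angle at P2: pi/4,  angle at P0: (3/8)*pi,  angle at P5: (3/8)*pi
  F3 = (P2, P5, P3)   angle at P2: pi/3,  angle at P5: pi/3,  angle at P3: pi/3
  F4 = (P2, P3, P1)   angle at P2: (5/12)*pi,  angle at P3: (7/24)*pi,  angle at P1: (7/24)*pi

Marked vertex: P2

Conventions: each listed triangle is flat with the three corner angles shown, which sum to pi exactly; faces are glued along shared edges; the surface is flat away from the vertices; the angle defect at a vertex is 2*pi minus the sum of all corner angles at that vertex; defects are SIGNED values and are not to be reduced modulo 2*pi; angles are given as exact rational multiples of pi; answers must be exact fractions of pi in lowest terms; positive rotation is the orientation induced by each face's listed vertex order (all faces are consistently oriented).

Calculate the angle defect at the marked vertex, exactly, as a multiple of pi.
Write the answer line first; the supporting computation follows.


Answer: defect(P2) = pi/6

Sum of corner angles at P2: (11/6)*pi
defect = 2*pi - (11/6)*pi


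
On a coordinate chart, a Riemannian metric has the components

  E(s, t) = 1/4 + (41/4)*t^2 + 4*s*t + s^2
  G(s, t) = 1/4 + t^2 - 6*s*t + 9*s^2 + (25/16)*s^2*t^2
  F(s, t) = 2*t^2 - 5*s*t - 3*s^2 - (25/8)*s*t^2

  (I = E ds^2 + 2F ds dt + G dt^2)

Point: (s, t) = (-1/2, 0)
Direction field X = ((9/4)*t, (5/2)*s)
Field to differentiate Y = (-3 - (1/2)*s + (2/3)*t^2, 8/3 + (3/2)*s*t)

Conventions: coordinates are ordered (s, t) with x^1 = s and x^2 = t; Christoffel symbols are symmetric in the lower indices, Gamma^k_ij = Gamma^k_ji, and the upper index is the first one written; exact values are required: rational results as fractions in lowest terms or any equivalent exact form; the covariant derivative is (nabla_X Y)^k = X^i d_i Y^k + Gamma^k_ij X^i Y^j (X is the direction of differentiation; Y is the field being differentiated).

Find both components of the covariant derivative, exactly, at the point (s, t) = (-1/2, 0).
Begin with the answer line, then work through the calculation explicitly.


Answer: (nabla_X Y)^s = -31595/264, (nabla_X Y)^t = -7595/176

E = 1/2, F = -3/4, G = 5/2 at the point
E_s = -1, E_t = -2, F_s = 3, F_t = 5/2, G_s = -9, G_t = 3
EG - F^2 = 11/16;  g^inv = (16/11) * [[5/2, 3/4], [3/4, 1/2]]
first-kind symbols [ij,l] = (1/2)(d_i g_jl + d_j g_il - d_l g_ij): [ss,s] = E_s/2 = -1/2, [ss,t] = F_s - E_t/2 = 4, [st,s] = E_t/2 = -1, [st,t] = G_s/2 = -9/2, [tt,s] = F_t - G_s/2 = 7, [tt,t] = G_t/2 = 3/2
Gamma^s_ij = (G*[ij,s] - F*[ij,t])/(EG - F^2), Gamma^t_ij = (E*[ij,t] - F*[ij,s])/(EG - F^2)
Gamma_sss = 28/11, Gamma_sst = -94/11, Gamma_stt = 298/11, Gamma_tss = 26/11, Gamma_tst = -48/11, Gamma_ttt = 96/11
X = (0, -5/4), Y = (-11/4, 8/3) at the point


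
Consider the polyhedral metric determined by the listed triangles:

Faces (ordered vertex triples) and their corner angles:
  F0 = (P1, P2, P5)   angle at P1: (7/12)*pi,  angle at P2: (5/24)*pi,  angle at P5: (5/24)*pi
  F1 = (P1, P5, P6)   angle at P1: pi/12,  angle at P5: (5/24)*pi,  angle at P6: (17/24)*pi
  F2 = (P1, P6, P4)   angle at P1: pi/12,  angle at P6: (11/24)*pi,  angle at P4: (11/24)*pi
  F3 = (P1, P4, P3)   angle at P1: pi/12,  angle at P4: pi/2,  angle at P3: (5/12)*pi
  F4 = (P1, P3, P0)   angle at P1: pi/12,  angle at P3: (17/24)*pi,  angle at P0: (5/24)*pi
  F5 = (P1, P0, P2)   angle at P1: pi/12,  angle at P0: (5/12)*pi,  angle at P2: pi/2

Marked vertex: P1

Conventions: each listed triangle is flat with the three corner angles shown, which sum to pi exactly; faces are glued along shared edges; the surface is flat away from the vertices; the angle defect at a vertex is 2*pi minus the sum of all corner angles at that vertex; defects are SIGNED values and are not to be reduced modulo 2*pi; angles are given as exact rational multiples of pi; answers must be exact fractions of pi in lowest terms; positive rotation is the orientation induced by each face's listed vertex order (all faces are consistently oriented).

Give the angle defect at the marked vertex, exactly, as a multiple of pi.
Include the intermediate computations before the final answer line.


Sum of corner angles at P1: pi
defect = 2*pi - pi

Answer: defect(P1) = pi


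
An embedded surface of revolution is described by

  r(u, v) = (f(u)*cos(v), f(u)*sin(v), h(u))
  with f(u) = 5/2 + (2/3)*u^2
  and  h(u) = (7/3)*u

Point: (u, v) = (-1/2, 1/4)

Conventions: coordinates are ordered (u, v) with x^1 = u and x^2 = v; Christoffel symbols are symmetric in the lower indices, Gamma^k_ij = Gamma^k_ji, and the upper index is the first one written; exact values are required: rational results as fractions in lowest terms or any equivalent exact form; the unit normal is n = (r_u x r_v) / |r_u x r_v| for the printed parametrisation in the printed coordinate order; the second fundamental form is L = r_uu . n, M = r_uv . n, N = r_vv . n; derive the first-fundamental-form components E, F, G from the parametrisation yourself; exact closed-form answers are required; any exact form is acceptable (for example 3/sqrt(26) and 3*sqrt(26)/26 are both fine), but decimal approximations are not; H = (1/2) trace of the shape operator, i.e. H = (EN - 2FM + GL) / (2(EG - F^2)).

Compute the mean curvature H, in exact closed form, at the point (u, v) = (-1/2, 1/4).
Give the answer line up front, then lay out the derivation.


Answer: H = 441*sqrt(53)/44944

f = 8/3, f' = -2/3, f'' = 4/3, h' = 7/3, h'' = 0
E = 53/9, F = 0, G = 64/9; answer radicand W^2 = 53/9
unnormalised second-form numerators: l = -28/9, m = 0, n = 56/9; L = l/sqrt(53/9), and similarly M = m/sqrt(W^2), N = n/sqrt(W^2)
H = (E*n - 2*F*m + G*l) / (2*(EG - F^2)*sqrt(W^2)); E*n - 2*F*m + G*l = 392/27, EG - F^2 = 3392/81, so H = (147/848)/sqrt(53/9)


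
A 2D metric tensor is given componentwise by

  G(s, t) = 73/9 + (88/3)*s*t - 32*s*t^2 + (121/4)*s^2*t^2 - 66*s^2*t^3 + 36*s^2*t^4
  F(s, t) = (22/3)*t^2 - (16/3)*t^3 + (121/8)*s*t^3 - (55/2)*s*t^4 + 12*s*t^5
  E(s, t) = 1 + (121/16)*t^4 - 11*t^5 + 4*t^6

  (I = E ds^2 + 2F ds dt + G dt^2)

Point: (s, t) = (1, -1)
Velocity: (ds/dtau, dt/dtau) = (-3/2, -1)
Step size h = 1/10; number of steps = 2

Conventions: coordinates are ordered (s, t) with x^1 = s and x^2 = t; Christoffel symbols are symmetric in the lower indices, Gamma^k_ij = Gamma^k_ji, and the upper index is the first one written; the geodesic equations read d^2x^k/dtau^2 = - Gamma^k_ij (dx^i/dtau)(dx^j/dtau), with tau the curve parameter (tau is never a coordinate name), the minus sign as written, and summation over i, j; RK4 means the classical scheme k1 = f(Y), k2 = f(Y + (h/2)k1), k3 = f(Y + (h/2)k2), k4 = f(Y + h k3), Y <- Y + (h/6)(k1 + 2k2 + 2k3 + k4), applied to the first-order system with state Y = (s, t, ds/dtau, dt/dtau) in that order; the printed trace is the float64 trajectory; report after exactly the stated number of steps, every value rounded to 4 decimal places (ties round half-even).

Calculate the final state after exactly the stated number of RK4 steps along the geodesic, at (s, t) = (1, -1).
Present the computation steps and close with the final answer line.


f(Y) = (ds/dtau, dt/dtau, -Gamma^s_ij Y'^i Y'^j, -Gamma^t_ij Y'^i Y'^j) with the Gammas evaluated at the stage position; h = 0.100000; intermediate values shown to 6 dp
step 0: s = 1.0000, t = -1.0000, ds/dtau = -1.5000, dt/dtau = -1.0000
step 1:
  k1: at (s, t) = (1.000000, -1.000000), (ds/dtau, dt/dtau) = (-1.500000, -1.000000); Gamma_sss = 0.000000, Gamma_sst = -0.537699, Gamma_stt = 0.818238, Gamma_tss = 0.000000, Gamma_tst = 0.999932, Gamma_ttt = -1.521635; k1 = (-1.500000, -1.000000, 0.794860, -1.478160)
  k2: at (s, t) = (0.925000, -1.050000), (ds/dtau, dt/dtau) = (-1.460257, -1.073908); Gamma_sss = 0.000000, Gamma_sst = -0.619586, Gamma_stt = 0.837241, Gamma_tss = 0.000000, Gamma_tst = 1.018995, Gamma_ttt = -1.376959; k2 = (-1.460257, -1.073908, 0.977675, -1.607921)
  k3: at (s, t) = (0.926987, -1.053695), (ds/dtau, dt/dtau) = (-1.451116, -1.080396); Gamma_sss = 0.000000, Gamma_sst = -0.616603, Gamma_stt = 0.832546, Gamma_tss = 0.000000, Gamma_tst = 1.015369, Gamma_ttt = -1.370966; k3 = (-1.451116, -1.080396, 0.961602, -1.583484)
  k4: at (s, t) = (0.854888, -1.108040), (ds/dtau, dt/dtau) = (-1.403840, -1.158348); Gamma_sss = 0.000000, Gamma_sst = -0.705484, Gamma_stt = 0.842179, Gamma_tss = 0.000000, Gamma_tst = 1.022945, Gamma_ttt = -1.221152; k4 = (-1.403840, -1.158348, 1.164414, -1.688389)
  Y <- Y + (h/6)(k1 + 2k2 + 2k3 + k4): s = 0.8546, t = -1.1078, ds/dtau = -1.4027, dt/dtau = -1.1592
step 2:
  k1: at (s, t) = (0.854557, -1.107783), (ds/dtau, dt/dtau) = (-1.402703, -1.159156); Gamma_sss = 0.000000, Gamma_sst = -0.706008, Gamma_stt = 0.842642, Gamma_tss = 0.000000, Gamma_tst = 1.023291, Gamma_ttt = -1.221328; k1 = (-1.402703, -1.159156, 1.163660, -1.686613)
  k2: at (s, t) = (0.784422, -1.165740), (ds/dtau, dt/dtau) = (-1.344520, -1.243487); Gamma_sss = 0.000000, Gamma_sst = -0.802077, Gamma_stt = 0.841849, Gamma_tss = 0.000000, Gamma_tst = 1.017325, Gamma_ttt = -1.067769; k2 = (-1.344520, -1.243487, 1.380258, -1.750667)
  k3: at (s, t) = (0.787331, -1.169957), (ds/dtau, dt/dtau) = (-1.333690, -1.246689); Gamma_sss = 0.000000, Gamma_sst = -0.796383, Gamma_stt = 0.836425, Gamma_tss = 0.000000, Gamma_tst = 1.013421, Gamma_ttt = -1.064376; k3 = (-1.333690, -1.246689, 1.348286, -1.715735)
  k4: at (s, t) = (0.721188, -1.232452), (ds/dtau, dt/dtau) = (-1.267874, -1.330729); Gamma_sss = 0.000000, Gamma_sst = -0.892233, Gamma_stt = 0.821514, Gamma_tss = 0.000000, Gamma_tst = 0.990615, Gamma_ttt = -0.912098; k4 = (-1.267874, -1.330729, 1.555977, -1.727546)
  Y <- Y + (h/6)(k1 + 2k2 + 2k3 + k4): s = 0.7208, t = -1.2323, ds/dtau = -1.2664, dt/dtau = -1.3316

Answer: s = 0.7208, t = -1.2323, ds/dtau = -1.2664, dt/dtau = -1.3316


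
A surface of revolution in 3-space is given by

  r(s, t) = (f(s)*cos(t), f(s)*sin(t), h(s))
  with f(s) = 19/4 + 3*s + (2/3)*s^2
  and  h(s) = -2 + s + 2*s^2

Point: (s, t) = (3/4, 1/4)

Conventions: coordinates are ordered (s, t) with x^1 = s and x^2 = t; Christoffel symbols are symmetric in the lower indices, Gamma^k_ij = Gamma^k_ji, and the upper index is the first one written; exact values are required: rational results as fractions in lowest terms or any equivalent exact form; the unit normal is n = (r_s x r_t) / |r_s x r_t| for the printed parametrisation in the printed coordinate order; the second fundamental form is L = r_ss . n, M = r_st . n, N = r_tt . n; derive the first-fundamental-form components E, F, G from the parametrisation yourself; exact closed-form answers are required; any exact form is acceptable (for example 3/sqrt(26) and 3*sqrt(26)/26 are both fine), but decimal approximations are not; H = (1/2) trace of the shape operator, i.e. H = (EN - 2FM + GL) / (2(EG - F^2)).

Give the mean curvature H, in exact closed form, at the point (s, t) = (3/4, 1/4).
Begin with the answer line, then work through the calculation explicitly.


Answer: H = 155*sqrt(2)/2832

f = 59/8, f' = 4, f'' = 4/3, h' = 4, h'' = 4
E = 32, F = 0, G = 3481/64; answer radicand W^2 = 32
unnormalised second-form numerators: l = 32/3, m = 0, n = 59/2; L = l/sqrt(32), and similarly M = m/sqrt(W^2), N = n/sqrt(W^2)
H = (E*n - 2*F*m + G*l) / (2*(EG - F^2)*sqrt(W^2)); E*n - 2*F*m + G*l = 9145/6, EG - F^2 = 3481/2, so H = (155/354)/sqrt(32)


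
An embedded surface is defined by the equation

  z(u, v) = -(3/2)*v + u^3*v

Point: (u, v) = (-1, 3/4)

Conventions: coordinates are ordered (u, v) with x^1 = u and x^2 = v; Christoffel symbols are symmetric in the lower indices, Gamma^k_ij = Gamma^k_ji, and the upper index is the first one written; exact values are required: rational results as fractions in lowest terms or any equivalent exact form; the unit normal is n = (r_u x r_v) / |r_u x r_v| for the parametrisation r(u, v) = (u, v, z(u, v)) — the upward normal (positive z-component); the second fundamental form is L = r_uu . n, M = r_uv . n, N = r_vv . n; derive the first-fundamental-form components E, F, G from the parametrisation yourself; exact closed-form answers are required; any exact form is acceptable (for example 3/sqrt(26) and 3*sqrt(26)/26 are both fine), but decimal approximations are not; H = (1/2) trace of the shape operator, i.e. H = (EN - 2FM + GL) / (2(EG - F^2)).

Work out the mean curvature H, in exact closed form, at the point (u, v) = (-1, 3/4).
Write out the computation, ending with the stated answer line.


z_u = 9/4, z_v = -5/2, z_uu = -9/2, z_uv = 3, z_vv = 0
E = 97/16, F = -45/8, G = 29/4; answer radicand W^2 = 197/16
unnormalised second-form numerators: l = -9/2, m = 3, n = 0; L = l/sqrt(197/16), and similarly M = m/sqrt(W^2), N = n/sqrt(W^2)
H = (E*n - 2*F*m + G*l) / (2*(EG - F^2)*sqrt(W^2)); E*n - 2*F*m + G*l = 9/8, EG - F^2 = 197/16, so H = (9/197)/sqrt(197/16)

Answer: H = 36*sqrt(197)/38809


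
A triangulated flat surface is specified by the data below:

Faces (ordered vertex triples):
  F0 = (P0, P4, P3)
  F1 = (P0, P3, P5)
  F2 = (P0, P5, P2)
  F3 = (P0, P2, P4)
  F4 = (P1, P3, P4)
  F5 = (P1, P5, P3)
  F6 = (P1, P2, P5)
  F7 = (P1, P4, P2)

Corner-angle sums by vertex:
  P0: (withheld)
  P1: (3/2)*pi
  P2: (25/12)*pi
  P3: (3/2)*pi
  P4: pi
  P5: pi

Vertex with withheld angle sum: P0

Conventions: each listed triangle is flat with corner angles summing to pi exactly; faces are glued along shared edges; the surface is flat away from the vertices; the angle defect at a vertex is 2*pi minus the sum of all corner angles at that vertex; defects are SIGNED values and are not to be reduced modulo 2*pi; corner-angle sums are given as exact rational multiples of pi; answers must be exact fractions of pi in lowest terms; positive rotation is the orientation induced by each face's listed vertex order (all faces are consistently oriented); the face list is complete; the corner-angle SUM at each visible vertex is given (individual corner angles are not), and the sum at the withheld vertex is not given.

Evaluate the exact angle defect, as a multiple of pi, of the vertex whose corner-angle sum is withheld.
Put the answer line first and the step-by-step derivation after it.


Answer: defect(P0) = (13/12)*pi

V = 6, E = 12, F = 8; chi = V - E + F = 2
Gauss-Bonnet: total defect = 2*pi*chi = 4*pi; visible defects sum to (35/12)*pi


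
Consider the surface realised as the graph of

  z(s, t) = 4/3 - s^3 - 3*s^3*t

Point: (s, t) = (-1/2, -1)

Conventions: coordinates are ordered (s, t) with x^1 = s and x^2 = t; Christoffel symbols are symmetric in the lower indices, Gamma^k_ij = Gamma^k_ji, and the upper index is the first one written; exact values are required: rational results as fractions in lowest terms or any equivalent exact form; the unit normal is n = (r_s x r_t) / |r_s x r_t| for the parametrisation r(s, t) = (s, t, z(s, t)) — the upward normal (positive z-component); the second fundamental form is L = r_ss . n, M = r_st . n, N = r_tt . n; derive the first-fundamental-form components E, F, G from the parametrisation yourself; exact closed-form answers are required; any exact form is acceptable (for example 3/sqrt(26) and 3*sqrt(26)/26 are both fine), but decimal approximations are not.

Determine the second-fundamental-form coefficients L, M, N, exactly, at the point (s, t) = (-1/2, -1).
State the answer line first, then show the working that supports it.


Answer: L = -48*sqrt(217)/217, M = -18*sqrt(217)/217, N = 0

z_s = 3/2, z_t = 3/8, z_ss = -6, z_st = -9/4, z_tt = 0
E = 13/4, F = 9/16, G = 73/64; answer radicand W^2 = 217/64
unnormalised second-form numerators: l = -6, m = -9/4, n = 0; L = l/sqrt(217/64), and similarly M = m/sqrt(W^2), N = n/sqrt(W^2)


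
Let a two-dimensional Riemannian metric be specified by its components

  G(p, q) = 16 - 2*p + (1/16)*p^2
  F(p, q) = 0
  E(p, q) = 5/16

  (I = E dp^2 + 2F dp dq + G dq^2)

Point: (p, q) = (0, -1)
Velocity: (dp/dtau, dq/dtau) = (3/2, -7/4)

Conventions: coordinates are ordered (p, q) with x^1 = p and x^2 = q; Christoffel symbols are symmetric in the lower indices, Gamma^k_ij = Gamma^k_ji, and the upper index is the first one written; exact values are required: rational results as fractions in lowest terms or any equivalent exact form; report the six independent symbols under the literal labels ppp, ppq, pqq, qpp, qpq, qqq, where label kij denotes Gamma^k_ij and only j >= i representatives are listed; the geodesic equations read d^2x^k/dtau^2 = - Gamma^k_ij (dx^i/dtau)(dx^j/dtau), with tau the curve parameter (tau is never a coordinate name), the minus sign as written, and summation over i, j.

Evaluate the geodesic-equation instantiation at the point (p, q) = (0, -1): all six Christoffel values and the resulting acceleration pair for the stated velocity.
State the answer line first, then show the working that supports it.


Answer: Gamma_ppp = 0, Gamma_ppq = 0, Gamma_pqq = 16/5, Gamma_qpp = 0, Gamma_qpq = -1/16, Gamma_qqq = 0; accelerations (d^2p/dtau^2, d^2q/dtau^2) = (-49/5, -21/64)

E = 5/16, F = 0, G = 16 at the point
E_p = 0, E_q = 0, F_p = 0, F_q = 0, G_p = -2, G_q = 0
EG - F^2 = 5;  g^inv = (1/5) * [[16, 0], [0, 5/16]]
first-kind symbols [ij,l] = (1/2)(d_i g_jl + d_j g_il - d_l g_ij): [pp,p] = E_p/2 = 0, [pp,q] = F_p - E_q/2 = 0, [pq,p] = E_q/2 = 0, [pq,q] = G_p/2 = -1, [qq,p] = F_q - G_p/2 = 1, [qq,q] = G_q/2 = 0
Gamma^p_ij = (G*[ij,p] - F*[ij,q])/(EG - F^2), Gamma^q_ij = (E*[ij,q] - F*[ij,p])/(EG - F^2)
Gamma_ppp = 0, Gamma_ppq = 0, Gamma_pqq = 16/5, Gamma_qpp = 0, Gamma_qpq = -1/16, Gamma_qqq = 0
d^2p/dtau^2 = -(Gamma_ppp*(3/2)^2 + 2*Gamma_ppq*(3/2)*(-7/4) + Gamma_pqq*(-7/4)^2) = -49/5
d^2q/dtau^2 = -(Gamma_qpp*(3/2)^2 + 2*Gamma_qpq*(3/2)*(-7/4) + Gamma_qqq*(-7/4)^2) = -21/64


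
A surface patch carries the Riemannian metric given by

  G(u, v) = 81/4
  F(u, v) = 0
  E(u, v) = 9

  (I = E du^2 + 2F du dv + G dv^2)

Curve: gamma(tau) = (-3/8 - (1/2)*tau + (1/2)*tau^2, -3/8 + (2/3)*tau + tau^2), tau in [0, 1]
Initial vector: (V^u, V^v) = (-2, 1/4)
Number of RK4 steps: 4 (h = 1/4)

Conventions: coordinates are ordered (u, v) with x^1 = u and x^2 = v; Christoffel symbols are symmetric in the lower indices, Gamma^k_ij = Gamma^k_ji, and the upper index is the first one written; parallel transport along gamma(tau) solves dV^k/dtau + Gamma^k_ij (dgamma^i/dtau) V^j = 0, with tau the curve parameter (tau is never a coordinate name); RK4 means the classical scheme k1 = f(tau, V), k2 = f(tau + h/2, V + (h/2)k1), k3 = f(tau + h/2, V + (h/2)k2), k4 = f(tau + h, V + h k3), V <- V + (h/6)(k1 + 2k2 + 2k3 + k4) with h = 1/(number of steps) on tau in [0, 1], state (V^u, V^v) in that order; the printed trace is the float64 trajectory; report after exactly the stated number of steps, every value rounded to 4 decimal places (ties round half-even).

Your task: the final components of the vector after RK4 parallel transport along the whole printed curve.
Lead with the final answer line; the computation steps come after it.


Answer: V^u = -2.0000, V^v = 0.2500

gamma'(tau) = (-1/2 + tau, 2/3 + 2*tau); f(tau, V)^k = -Gamma^k_ij(gamma(tau)) gamma'^i(tau) V^j; h = 1/4; intermediate values shown to 6 dp
curve data and Christoffel symbols at the stage parameters:
  tau = 0.000000: gamma = (-0.375000, -0.375000), gamma' = (-0.500000, 0.666667); Gamma_uuu = 0.000000, Gamma_uuv = 0.000000, Gamma_uvv = 0.000000, Gamma_vuu = 0.000000, Gamma_vuv = 0.000000, Gamma_vvv = 0.000000
  tau = 0.125000: gamma = (-0.429688, -0.276042), gamma' = (-0.375000, 0.916667); Gamma_uuu = 0.000000, Gamma_uuv = 0.000000, Gamma_uvv = 0.000000, Gamma_vuu = 0.000000, Gamma_vuv = 0.000000, Gamma_vvv = 0.000000
  tau = 0.250000: gamma = (-0.468750, -0.145833), gamma' = (-0.250000, 1.166667); Gamma_uuu = 0.000000, Gamma_uuv = 0.000000, Gamma_uvv = 0.000000, Gamma_vuu = 0.000000, Gamma_vuv = 0.000000, Gamma_vvv = 0.000000
  tau = 0.375000: gamma = (-0.492188, 0.015625), gamma' = (-0.125000, 1.416667); Gamma_uuu = 0.000000, Gamma_uuv = 0.000000, Gamma_uvv = 0.000000, Gamma_vuu = 0.000000, Gamma_vuv = 0.000000, Gamma_vvv = 0.000000
  tau = 0.500000: gamma = (-0.500000, 0.208333), gamma' = (0.000000, 1.666667); Gamma_uuu = 0.000000, Gamma_uuv = 0.000000, Gamma_uvv = 0.000000, Gamma_vuu = 0.000000, Gamma_vuv = 0.000000, Gamma_vvv = 0.000000
  tau = 0.625000: gamma = (-0.492188, 0.432292), gamma' = (0.125000, 1.916667); Gamma_uuu = 0.000000, Gamma_uuv = 0.000000, Gamma_uvv = 0.000000, Gamma_vuu = 0.000000, Gamma_vuv = 0.000000, Gamma_vvv = 0.000000
  tau = 0.750000: gamma = (-0.468750, 0.687500), gamma' = (0.250000, 2.166667); Gamma_uuu = 0.000000, Gamma_uuv = 0.000000, Gamma_uvv = 0.000000, Gamma_vuu = 0.000000, Gamma_vuv = 0.000000, Gamma_vvv = 0.000000
  tau = 0.875000: gamma = (-0.429688, 0.973958), gamma' = (0.375000, 2.416667); Gamma_uuu = 0.000000, Gamma_uuv = 0.000000, Gamma_uvv = 0.000000, Gamma_vuu = 0.000000, Gamma_vuv = 0.000000, Gamma_vvv = 0.000000
  tau = 1.000000: gamma = (-0.375000, 1.291667), gamma' = (0.500000, 2.666667); Gamma_uuu = 0.000000, Gamma_uuv = 0.000000, Gamma_uvv = 0.000000, Gamma_vuu = 0.000000, Gamma_vuv = 0.000000, Gamma_vvv = 0.000000
step 0: V^u = -2.0000, V^v = 0.2500
step 1: k1 = (0.000000, 0.000000), k2 = (0.000000, 0.000000), k3 = (0.000000, 0.000000), k4 = (0.000000, 0.000000); V <- V + (h/6)(k1 + 2k2 + 2k3 + k4): V^u = -2.0000, V^v = 0.2500
step 2: k1 = (0.000000, 0.000000), k2 = (0.000000, 0.000000), k3 = (0.000000, 0.000000), k4 = (0.000000, 0.000000); V <- V + (h/6)(k1 + 2k2 + 2k3 + k4): V^u = -2.0000, V^v = 0.2500
step 3: k1 = (0.000000, 0.000000), k2 = (0.000000, 0.000000), k3 = (0.000000, 0.000000), k4 = (0.000000, 0.000000); V <- V + (h/6)(k1 + 2k2 + 2k3 + k4): V^u = -2.0000, V^v = 0.2500
step 4: k1 = (0.000000, 0.000000), k2 = (0.000000, 0.000000), k3 = (0.000000, 0.000000), k4 = (0.000000, 0.000000); V <- V + (h/6)(k1 + 2k2 + 2k3 + k4): V^u = -2.0000, V^v = 0.2500


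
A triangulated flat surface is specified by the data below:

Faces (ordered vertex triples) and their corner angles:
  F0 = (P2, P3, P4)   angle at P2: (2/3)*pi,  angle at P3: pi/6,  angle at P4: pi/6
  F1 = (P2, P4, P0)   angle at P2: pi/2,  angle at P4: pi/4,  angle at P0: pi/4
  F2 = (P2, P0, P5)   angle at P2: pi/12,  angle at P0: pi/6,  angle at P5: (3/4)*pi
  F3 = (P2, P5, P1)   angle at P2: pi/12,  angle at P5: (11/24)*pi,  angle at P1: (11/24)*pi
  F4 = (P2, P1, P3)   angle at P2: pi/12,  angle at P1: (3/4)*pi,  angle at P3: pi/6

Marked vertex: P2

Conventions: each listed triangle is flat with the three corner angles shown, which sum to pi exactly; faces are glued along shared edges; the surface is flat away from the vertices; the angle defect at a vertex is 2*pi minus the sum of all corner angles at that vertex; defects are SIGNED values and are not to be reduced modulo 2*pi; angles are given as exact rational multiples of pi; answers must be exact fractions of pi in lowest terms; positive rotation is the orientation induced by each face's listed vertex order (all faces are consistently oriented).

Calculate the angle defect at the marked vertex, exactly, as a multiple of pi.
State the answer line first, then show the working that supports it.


Answer: defect(P2) = (7/12)*pi

Sum of corner angles at P2: (17/12)*pi
defect = 2*pi - (17/12)*pi


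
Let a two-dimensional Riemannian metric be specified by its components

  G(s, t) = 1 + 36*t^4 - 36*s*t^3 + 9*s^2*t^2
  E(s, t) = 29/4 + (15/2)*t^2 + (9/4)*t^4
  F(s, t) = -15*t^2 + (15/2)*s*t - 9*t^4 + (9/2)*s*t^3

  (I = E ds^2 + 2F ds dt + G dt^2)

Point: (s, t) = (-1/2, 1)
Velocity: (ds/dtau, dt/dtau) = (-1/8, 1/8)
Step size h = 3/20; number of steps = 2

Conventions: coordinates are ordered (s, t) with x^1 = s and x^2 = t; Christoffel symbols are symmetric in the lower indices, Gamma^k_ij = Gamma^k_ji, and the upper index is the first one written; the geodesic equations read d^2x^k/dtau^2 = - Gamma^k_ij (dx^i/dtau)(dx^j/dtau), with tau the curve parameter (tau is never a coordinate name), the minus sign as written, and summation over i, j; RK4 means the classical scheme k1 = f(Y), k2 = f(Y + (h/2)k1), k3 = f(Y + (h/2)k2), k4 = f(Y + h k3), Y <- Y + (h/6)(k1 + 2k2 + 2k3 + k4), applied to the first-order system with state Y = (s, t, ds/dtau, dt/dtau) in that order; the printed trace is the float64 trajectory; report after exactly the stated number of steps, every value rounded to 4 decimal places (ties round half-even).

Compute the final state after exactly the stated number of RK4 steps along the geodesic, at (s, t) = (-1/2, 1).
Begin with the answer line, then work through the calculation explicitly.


Answer: s = -0.5368, t = 1.0362, ds/dtau = -0.1205, dt/dtau = 0.1163

f(Y) = (ds/dtau, dt/dtau, -Gamma^s_ij Y'^i Y'^j, -Gamma^t_ij Y'^i Y'^j) with the Gammas evaluated at the stage position; h = 0.150000; intermediate values shown to 6 dp
step 0: s = -0.5000, t = 1.0000, ds/dtau = -0.1250, dt/dtau = 0.1250
step 1:
  k1: at (s, t) = (-0.500000, 1.000000), (ds/dtau, dt/dtau) = (-0.125000, 0.125000); Gamma_sss = 0.000000, Gamma_sst = 0.163823, Gamma_stt = -0.737201, Gamma_tss = 0.000000, Gamma_tst = -0.307167, Gamma_ttt = 1.382253; k1 = (-0.125000, 0.125000, 0.016638, -0.031197)
  k2: at (s, t) = (-0.509375, 1.009375), (ds/dtau, dt/dtau) = (-0.123752, 0.122660); Gamma_sss = 0.000000, Gamma_sst = 0.160854, Gamma_stt = -0.724589, Gamma_tss = 0.000000, Gamma_tst = -0.305694, Gamma_ttt = 1.377042; k2 = (-0.123752, 0.122660, 0.015785, -0.029999)
  k3: at (s, t) = (-0.509281, 1.009200), (ds/dtau, dt/dtau) = (-0.123816, 0.122750); Gamma_sss = 0.000000, Gamma_sst = 0.160901, Gamma_stt = -0.724800, Gamma_tss = 0.000000, Gamma_tst = -0.305716, Gamma_ttt = 1.377142; k3 = (-0.123816, 0.122750, 0.015812, -0.030043)
  k4: at (s, t) = (-0.518572, 1.018413), (ds/dtau, dt/dtau) = (-0.122628, 0.120494); Gamma_sss = 0.000000, Gamma_sst = 0.158044, Gamma_stt = -0.712653, Gamma_tss = 0.000000, Gamma_tst = -0.304237, Gamma_ttt = 1.371863; k4 = (-0.122628, 0.120494, 0.015017, -0.028908)
  Y <- Y + (h/6)(k1 + 2k2 + 2k3 + k4): s = -0.5186, t = 1.0184, ds/dtau = -0.1226, dt/dtau = 0.1205
step 2:
  k1: at (s, t) = (-0.518569, 1.018408), (ds/dtau, dt/dtau) = (-0.122629, 0.120495); Gamma_sss = 0.000000, Gamma_sst = 0.158046, Gamma_stt = -0.712659, Gamma_tss = 0.000000, Gamma_tst = -0.304237, Gamma_ttt = 1.371866; k1 = (-0.122629, 0.120495, 0.015018, -0.028909)
  k2: at (s, t) = (-0.527766, 1.027445), (ds/dtau, dt/dtau) = (-0.121502, 0.118327); Gamma_sss = 0.000000, Gamma_sst = 0.155302, Gamma_stt = -0.700982, Gamma_tss = 0.000000, Gamma_tst = -0.302757, Gamma_ttt = 1.366546; k2 = (-0.121502, 0.118327, 0.014280, -0.027839)
  k3: at (s, t) = (-0.527682, 1.027282), (ds/dtau, dt/dtau) = (-0.121558, 0.118407); Gamma_sss = 0.000000, Gamma_sst = 0.155343, Gamma_stt = -0.701167, Gamma_tss = 0.000000, Gamma_tst = -0.302779, Gamma_ttt = 1.366643; k3 = (-0.121558, 0.118407, 0.014302, -0.027877)
  k4: at (s, t) = (-0.536803, 1.036169), (ds/dtau, dt/dtau) = (-0.120483, 0.116314); Gamma_sss = 0.000000, Gamma_sst = 0.152700, Gamma_stt = -0.689908, Gamma_tss = 0.000000, Gamma_tst = -0.301298, Gamma_ttt = 1.361285; k4 = (-0.120483, 0.116314, 0.013614, -0.026861)
  Y <- Y + (h/6)(k1 + 2k2 + 2k3 + k4): s = -0.5368, t = 1.0362, ds/dtau = -0.1205, dt/dtau = 0.1163


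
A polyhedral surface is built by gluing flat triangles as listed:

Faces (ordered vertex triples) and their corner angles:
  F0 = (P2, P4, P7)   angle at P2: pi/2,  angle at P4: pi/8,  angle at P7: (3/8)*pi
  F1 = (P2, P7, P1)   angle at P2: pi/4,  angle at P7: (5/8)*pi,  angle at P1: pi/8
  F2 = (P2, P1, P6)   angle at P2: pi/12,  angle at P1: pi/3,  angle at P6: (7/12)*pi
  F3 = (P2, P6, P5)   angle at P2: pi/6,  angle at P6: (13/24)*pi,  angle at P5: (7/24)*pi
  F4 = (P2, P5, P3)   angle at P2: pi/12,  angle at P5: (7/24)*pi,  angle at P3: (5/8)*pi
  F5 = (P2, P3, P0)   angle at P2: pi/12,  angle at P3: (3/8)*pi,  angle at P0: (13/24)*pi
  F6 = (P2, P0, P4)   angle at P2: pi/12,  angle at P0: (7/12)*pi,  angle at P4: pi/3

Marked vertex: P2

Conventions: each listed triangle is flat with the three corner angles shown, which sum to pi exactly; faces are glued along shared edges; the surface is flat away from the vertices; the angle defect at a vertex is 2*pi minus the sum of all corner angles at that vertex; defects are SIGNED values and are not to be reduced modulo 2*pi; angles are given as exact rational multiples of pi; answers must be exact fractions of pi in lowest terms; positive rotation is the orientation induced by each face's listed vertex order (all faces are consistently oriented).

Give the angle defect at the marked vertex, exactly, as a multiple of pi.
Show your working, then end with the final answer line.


Sum of corner angles at P2: (5/4)*pi
defect = 2*pi - (5/4)*pi

Answer: defect(P2) = (3/4)*pi


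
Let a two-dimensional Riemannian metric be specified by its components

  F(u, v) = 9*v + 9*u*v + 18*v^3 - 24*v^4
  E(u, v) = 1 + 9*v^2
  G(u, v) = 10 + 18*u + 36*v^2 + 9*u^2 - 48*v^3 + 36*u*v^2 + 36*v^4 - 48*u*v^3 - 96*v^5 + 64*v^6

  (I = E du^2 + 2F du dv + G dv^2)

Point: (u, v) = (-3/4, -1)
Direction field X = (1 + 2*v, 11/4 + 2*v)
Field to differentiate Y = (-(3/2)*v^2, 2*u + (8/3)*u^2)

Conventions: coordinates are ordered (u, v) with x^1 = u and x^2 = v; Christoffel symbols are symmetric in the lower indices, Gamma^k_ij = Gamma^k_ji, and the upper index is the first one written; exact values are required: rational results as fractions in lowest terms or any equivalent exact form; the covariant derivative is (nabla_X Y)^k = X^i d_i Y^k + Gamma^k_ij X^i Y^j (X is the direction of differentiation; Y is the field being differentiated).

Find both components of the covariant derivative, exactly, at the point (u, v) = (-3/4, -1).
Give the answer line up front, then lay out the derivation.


Answer: (nabla_X Y)^u = 33417/14564, (nabla_X Y)^v = 12971/7282

E = 10, F = -177/4, G = 3497/16 at the point
E_u = 0, E_v = -18, F_u = -9, F_v = 609/4, G_u = 177/2, G_v = -1062
EG - F^2 = 3641/16;  g^inv = (16/3641) * [[3497/16, 177/4], [177/4, 10]]
first-kind symbols [ij,l] = (1/2)(d_i g_jl + d_j g_il - d_l g_ij): [uu,u] = E_u/2 = 0, [uu,v] = F_u - E_v/2 = 0, [uv,u] = E_v/2 = -9, [uv,v] = G_u/2 = 177/4, [vv,u] = F_v - G_u/2 = 108, [vv,v] = G_v/2 = -531
Gamma^u_ij = (G*[ij,u] - F*[ij,v])/(EG - F^2), Gamma^v_ij = (E*[ij,v] - F*[ij,u])/(EG - F^2)
Gamma_uuu = 0, Gamma_uuv = -144/3641, Gamma_uvv = 1728/3641, Gamma_vuu = 0, Gamma_vuv = 708/3641, Gamma_vvv = -8496/3641
X = (-1, 3/4), Y = (-3/2, 0) at the point


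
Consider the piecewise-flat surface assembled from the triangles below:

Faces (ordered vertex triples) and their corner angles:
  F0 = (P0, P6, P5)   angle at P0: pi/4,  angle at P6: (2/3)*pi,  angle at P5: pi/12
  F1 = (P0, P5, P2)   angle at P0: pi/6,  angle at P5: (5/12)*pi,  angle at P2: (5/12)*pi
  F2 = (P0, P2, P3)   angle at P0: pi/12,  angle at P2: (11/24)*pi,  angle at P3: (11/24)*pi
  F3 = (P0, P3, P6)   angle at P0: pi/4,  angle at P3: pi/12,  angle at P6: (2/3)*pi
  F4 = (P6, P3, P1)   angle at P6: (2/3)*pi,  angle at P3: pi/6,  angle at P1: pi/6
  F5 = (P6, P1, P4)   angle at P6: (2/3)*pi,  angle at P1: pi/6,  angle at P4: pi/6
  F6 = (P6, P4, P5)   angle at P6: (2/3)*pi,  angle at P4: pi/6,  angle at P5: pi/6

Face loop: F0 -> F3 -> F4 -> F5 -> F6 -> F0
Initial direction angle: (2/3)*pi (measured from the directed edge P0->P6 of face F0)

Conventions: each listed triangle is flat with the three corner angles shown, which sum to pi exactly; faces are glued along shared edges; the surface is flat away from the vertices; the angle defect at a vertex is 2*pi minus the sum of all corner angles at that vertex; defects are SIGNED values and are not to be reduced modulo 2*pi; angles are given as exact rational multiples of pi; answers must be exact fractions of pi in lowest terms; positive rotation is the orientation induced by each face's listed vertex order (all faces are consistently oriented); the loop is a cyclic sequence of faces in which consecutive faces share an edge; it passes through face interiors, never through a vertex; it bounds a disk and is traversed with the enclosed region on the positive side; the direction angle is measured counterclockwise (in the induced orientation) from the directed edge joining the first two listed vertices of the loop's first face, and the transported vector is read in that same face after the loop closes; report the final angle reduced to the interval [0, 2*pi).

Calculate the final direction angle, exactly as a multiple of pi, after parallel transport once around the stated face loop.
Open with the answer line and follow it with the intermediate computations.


Answer: final direction angle = (4/3)*pi

enclosed vertex P6: corner angles sum to (10/3)*pi, defect = 2*pi - (10/3)*pi = (-4/3)*pi
final direction = starting direction + enclosed defect total, reduced mod 2*pi (induced orientation)
final angle = (2/3)*pi - (4/3)*pi = (4/3)*pi (mod 2*pi)
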